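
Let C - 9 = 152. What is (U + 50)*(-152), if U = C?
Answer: -32072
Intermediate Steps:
C = 161 (C = 9 + 152 = 161)
U = 161
(U + 50)*(-152) = (161 + 50)*(-152) = 211*(-152) = -32072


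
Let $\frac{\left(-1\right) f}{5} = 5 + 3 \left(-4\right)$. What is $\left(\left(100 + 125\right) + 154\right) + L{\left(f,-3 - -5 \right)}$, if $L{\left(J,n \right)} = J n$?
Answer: $449$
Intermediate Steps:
$f = 35$ ($f = - 5 \left(5 + 3 \left(-4\right)\right) = - 5 \left(5 - 12\right) = \left(-5\right) \left(-7\right) = 35$)
$\left(\left(100 + 125\right) + 154\right) + L{\left(f,-3 - -5 \right)} = \left(\left(100 + 125\right) + 154\right) + 35 \left(-3 - -5\right) = \left(225 + 154\right) + 35 \left(-3 + 5\right) = 379 + 35 \cdot 2 = 379 + 70 = 449$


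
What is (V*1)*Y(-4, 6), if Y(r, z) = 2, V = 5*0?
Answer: 0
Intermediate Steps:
V = 0
(V*1)*Y(-4, 6) = (0*1)*2 = 0*2 = 0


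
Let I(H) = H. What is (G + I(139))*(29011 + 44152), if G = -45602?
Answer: -3326209469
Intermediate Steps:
(G + I(139))*(29011 + 44152) = (-45602 + 139)*(29011 + 44152) = -45463*73163 = -3326209469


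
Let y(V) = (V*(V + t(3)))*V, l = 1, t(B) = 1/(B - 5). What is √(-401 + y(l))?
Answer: 3*I*√178/2 ≈ 20.013*I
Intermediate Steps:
t(B) = 1/(-5 + B)
y(V) = V²*(-½ + V) (y(V) = (V*(V + 1/(-5 + 3)))*V = (V*(V + 1/(-2)))*V = (V*(V - ½))*V = (V*(-½ + V))*V = V²*(-½ + V))
√(-401 + y(l)) = √(-401 + 1²*(-½ + 1)) = √(-401 + 1*(½)) = √(-401 + ½) = √(-801/2) = 3*I*√178/2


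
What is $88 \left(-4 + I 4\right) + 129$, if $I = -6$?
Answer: $-2335$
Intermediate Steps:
$88 \left(-4 + I 4\right) + 129 = 88 \left(-4 - 24\right) + 129 = 88 \left(-28\right) + 129 = -2464 + 129 = -2335$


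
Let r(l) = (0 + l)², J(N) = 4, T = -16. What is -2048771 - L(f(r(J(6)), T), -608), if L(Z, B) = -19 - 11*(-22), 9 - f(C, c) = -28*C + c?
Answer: -2048994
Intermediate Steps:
r(l) = l²
f(C, c) = 9 - c + 28*C (f(C, c) = 9 - (-28*C + c) = 9 - (c - 28*C) = 9 + (-c + 28*C) = 9 - c + 28*C)
L(Z, B) = 223 (L(Z, B) = -19 + 242 = 223)
-2048771 - L(f(r(J(6)), T), -608) = -2048771 - 1*223 = -2048771 - 223 = -2048994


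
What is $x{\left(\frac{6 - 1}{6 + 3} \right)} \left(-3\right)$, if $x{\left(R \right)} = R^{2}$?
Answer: $- \frac{25}{27} \approx -0.92593$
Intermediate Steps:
$x{\left(\frac{6 - 1}{6 + 3} \right)} \left(-3\right) = \left(\frac{6 - 1}{6 + 3}\right)^{2} \left(-3\right) = \left(\frac{5}{9}\right)^{2} \left(-3\right) = \frac{25}{81} \left(-3\right) = - \frac{25}{27}$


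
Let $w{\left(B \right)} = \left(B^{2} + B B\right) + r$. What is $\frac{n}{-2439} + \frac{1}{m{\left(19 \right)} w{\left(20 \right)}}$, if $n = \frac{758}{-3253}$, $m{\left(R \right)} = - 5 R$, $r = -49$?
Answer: $\frac{46145443}{566056010115} \approx 8.1521 \cdot 10^{-5}$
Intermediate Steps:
$n = - \frac{758}{3253}$ ($n = 758 \left(- \frac{1}{3253}\right) = - \frac{758}{3253} \approx -0.23302$)
$w{\left(B \right)} = -49 + 2 B^{2}$ ($w{\left(B \right)} = \left(B^{2} + B B\right) - 49 = \left(B^{2} + B^{2}\right) - 49 = 2 B^{2} - 49 = -49 + 2 B^{2}$)
$\frac{n}{-2439} + \frac{1}{m{\left(19 \right)} w{\left(20 \right)}} = - \frac{758}{3253 \left(-2439\right)} + \frac{1}{\left(-5\right) 19 \left(-49 + 2 \cdot 20^{2}\right)} = \left(- \frac{758}{3253}\right) \left(- \frac{1}{2439}\right) + \frac{1}{\left(-95\right) \left(-49 + 2 \cdot 400\right)} = \frac{758}{7934067} - \frac{1}{95 \left(-49 + 800\right)} = \frac{758}{7934067} - \frac{1}{95 \cdot 751} = \frac{758}{7934067} - \frac{1}{71345} = \frac{46145443}{566056010115}$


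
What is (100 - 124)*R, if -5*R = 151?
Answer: 3624/5 ≈ 724.80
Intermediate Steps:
R = -151/5 (R = -1/5*151 = -151/5 ≈ -30.200)
(100 - 124)*R = (100 - 124)*(-151/5) = -24*(-151/5) = 3624/5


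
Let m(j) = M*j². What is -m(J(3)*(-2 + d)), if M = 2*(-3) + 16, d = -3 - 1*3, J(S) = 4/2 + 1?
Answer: -5760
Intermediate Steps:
J(S) = 3 (J(S) = 4*(½) + 1 = 2 + 1 = 3)
d = -6 (d = -3 - 3 = -6)
M = 10 (M = -6 + 16 = 10)
m(j) = 10*j²
-m(J(3)*(-2 + d)) = -10*(3*(-2 - 6))² = -10*(3*(-8))² = -10*(-24)² = -10*576 = -1*5760 = -5760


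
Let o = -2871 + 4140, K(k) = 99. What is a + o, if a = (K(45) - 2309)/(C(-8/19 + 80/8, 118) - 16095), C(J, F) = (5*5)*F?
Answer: 3336643/2629 ≈ 1269.2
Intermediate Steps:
C(J, F) = 25*F
o = 1269
a = 442/2629 (a = (99 - 2309)/(25*118 - 16095) = -2210/(2950 - 16095) = -2210/(-13145) = -2210*(-1/13145) = 442/2629 ≈ 0.16812)
a + o = 442/2629 + 1269 = 3336643/2629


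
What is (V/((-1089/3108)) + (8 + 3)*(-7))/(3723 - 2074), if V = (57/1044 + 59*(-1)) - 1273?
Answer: 117619166/52077069 ≈ 2.2586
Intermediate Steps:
V = -463517/348 (V = (57*(1/1044) - 59) - 1273 = (19/348 - 59) - 1273 = -20513/348 - 1273 = -463517/348 ≈ -1331.9)
(V/((-1089/3108)) + (8 + 3)*(-7))/(3723 - 2074) = (-463517/(348*((-1089/3108))) + (8 + 3)*(-7))/(3723 - 2074) = (-463517/(348*((-1089*1/3108))) + 11*(-7))/1649 = (-463517/(348*(-363/1036)) - 77)*(1/1649) = (-463517/348*(-1036/363) - 77)*(1/1649) = (120050903/31581 - 77)*(1/1649) = (117619166/31581)*(1/1649) = 117619166/52077069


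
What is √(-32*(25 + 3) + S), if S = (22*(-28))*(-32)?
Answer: 56*√6 ≈ 137.17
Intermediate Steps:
S = 19712 (S = -616*(-32) = 19712)
√(-32*(25 + 3) + S) = √(-32*(25 + 3) + 19712) = √(-32*28 + 19712) = √(-896 + 19712) = √18816 = 56*√6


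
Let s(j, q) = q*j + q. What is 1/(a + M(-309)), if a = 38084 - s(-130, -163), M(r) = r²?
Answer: 1/112538 ≈ 8.8859e-6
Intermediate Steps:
s(j, q) = q + j*q (s(j, q) = j*q + q = q + j*q)
a = 17057 (a = 38084 - (-163)*(1 - 130) = 38084 - (-163)*(-129) = 38084 - 1*21027 = 38084 - 21027 = 17057)
1/(a + M(-309)) = 1/(17057 + (-309)²) = 1/(17057 + 95481) = 1/112538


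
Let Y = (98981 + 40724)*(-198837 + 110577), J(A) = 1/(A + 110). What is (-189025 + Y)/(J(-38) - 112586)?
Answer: 887799767400/8106191 ≈ 1.0952e+5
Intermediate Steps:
J(A) = 1/(110 + A)
Y = -12330363300 (Y = 139705*(-88260) = -12330363300)
(-189025 + Y)/(J(-38) - 112586) = (-189025 - 12330363300)/(1/(110 - 38) - 112586) = -12330552325/(1/72 - 112586) = -12330552325/(-8106191/72) = -12330552325*(-72/8106191) = 887799767400/8106191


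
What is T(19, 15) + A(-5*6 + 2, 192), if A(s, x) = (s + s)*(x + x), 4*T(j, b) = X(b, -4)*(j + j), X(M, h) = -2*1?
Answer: -21523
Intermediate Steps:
X(M, h) = -2
T(j, b) = -j (T(j, b) = (-2*(j + j))/4 = (-4*j)/4 = -j)
A(s, x) = 4*s*x (A(s, x) = (2*s)*(2*x) = 4*s*x)
T(19, 15) + A(-5*6 + 2, 192) = -1*19 + 4*(-5*6 + 2)*192 = -19 + 4*(-30 + 2)*192 = -19 + 4*(-28)*192 = -19 - 21504 = -21523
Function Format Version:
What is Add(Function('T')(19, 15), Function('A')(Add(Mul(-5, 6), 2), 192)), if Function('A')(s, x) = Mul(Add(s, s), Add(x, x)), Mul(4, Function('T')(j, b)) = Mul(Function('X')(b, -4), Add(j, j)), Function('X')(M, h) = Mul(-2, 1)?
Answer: -21523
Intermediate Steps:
Function('X')(M, h) = -2
Function('T')(j, b) = Mul(-1, j) (Function('T')(j, b) = Mul(Rational(1, 4), Mul(-2, Add(j, j))) = Mul(Rational(1, 4), Mul(-2, Mul(2, j))) = Mul(Rational(1, 4), Mul(-4, j)) = Mul(-1, j))
Function('A')(s, x) = Mul(4, s, x) (Function('A')(s, x) = Mul(Mul(2, s), Mul(2, x)) = Mul(4, s, x))
Add(Function('T')(19, 15), Function('A')(Add(Mul(-5, 6), 2), 192)) = Add(Mul(-1, 19), Mul(4, Add(Mul(-5, 6), 2), 192)) = Add(-19, Mul(4, Add(-30, 2), 192)) = Add(-19, Mul(4, -28, 192)) = Add(-19, -21504) = -21523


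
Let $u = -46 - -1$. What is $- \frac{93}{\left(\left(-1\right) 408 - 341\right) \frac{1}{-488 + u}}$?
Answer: $- \frac{49569}{749} \approx -66.18$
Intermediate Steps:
$u = -45$ ($u = -46 + 1 = -45$)
$- \frac{93}{\left(\left(-1\right) 408 - 341\right) \frac{1}{-488 + u}} = - \frac{93}{\left(\left(-1\right) 408 - 341\right) \frac{1}{-488 - 45}} = - \frac{93}{\left(-408 - 341\right) \frac{1}{-533}} = - \frac{93}{\left(-749\right) \left(- \frac{1}{533}\right)} = - \frac{93}{\frac{749}{533}} = \left(-93\right) \frac{533}{749} = - \frac{49569}{749}$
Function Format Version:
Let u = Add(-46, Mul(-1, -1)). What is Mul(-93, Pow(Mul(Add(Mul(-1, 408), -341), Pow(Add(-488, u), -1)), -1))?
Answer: Rational(-49569, 749) ≈ -66.180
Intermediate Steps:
u = -45 (u = Add(-46, 1) = -45)
Mul(-93, Pow(Mul(Add(Mul(-1, 408), -341), Pow(Add(-488, u), -1)), -1)) = Mul(-93, Pow(Mul(Add(Mul(-1, 408), -341), Pow(Add(-488, -45), -1)), -1)) = Mul(-93, Pow(Mul(Add(-408, -341), Pow(-533, -1)), -1)) = Mul(-93, Pow(Mul(-749, Rational(-1, 533)), -1)) = Mul(-93, Pow(Rational(749, 533), -1)) = Mul(-93, Rational(533, 749)) = Rational(-49569, 749)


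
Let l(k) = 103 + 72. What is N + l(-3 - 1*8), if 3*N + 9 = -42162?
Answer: -13882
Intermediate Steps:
N = -14057 (N = -3 + (⅓)*(-42162) = -3 - 14054 = -14057)
l(k) = 175
N + l(-3 - 1*8) = -14057 + 175 = -13882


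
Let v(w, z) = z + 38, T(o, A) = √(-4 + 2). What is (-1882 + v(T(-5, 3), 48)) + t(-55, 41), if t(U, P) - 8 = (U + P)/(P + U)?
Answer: -1787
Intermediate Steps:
T(o, A) = I*√2 (T(o, A) = √(-2) = I*√2)
t(U, P) = 9 (t(U, P) = 8 + (U + P)/(P + U) = 8 + (P + U)/(P + U) = 8 + 1 = 9)
v(w, z) = 38 + z
(-1882 + v(T(-5, 3), 48)) + t(-55, 41) = (-1882 + (38 + 48)) + 9 = (-1882 + 86) + 9 = -1796 + 9 = -1787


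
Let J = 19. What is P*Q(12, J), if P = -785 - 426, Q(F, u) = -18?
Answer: 21798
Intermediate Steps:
P = -1211
P*Q(12, J) = -1211*(-18) = 21798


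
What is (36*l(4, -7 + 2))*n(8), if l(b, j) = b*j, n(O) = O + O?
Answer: -11520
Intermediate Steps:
n(O) = 2*O
(36*l(4, -7 + 2))*n(8) = (36*(4*(-7 + 2)))*(2*8) = (36*(4*(-5)))*16 = (36*(-20))*16 = -720*16 = -11520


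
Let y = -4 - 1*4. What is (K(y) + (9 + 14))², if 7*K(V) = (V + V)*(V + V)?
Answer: 173889/49 ≈ 3548.8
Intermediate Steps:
y = -8 (y = -4 - 4 = -8)
K(V) = 4*V²/7 (K(V) = ((V + V)*(V + V))/7 = ((2*V)*(2*V))/7 = (4*V²)/7 = 4*V²/7)
(K(y) + (9 + 14))² = ((4/7)*(-8)² + (9 + 14))² = ((4/7)*64 + 23)² = (256/7 + 23)² = (417/7)² = 173889/49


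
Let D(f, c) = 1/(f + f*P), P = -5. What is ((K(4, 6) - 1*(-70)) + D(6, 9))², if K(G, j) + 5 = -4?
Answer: 2140369/576 ≈ 3715.9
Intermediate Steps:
K(G, j) = -9 (K(G, j) = -5 - 4 = -9)
D(f, c) = -1/(4*f) (D(f, c) = 1/(f + f*(-5)) = 1/(f - 5*f) = 1/(-4*f) = -1/(4*f))
((K(4, 6) - 1*(-70)) + D(6, 9))² = ((-9 - 1*(-70)) - ¼/6)² = ((-9 + 70) - ¼*⅙)² = (61 - 1/24)² = (1463/24)² = 2140369/576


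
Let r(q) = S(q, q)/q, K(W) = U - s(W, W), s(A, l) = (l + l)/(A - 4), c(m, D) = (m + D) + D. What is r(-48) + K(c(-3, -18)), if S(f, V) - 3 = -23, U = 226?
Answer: 115895/516 ≈ 224.60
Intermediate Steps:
c(m, D) = m + 2*D (c(m, D) = (D + m) + D = m + 2*D)
s(A, l) = 2*l/(-4 + A) (s(A, l) = (2*l)/(-4 + A) = 2*l/(-4 + A))
S(f, V) = -20 (S(f, V) = 3 - 23 = -20)
K(W) = 226 - 2*W/(-4 + W)
r(q) = -20/q
r(-48) + K(c(-3, -18)) = -20/(-48) + 8*(-113 + 28*(-3 + 2*(-18)))/(-4 + (-3 + 2*(-18))) = -20*(-1/48) + 8*(-113 + 28*(-3 - 36))/(-4 + (-3 - 36)) = 5/12 + 8*(-113 + 28*(-39))/(-4 - 39) = 5/12 + 8*(-113 - 1092)/(-43) = 5/12 + 8*(-1/43)*(-1205) = 5/12 + 9640/43 = 115895/516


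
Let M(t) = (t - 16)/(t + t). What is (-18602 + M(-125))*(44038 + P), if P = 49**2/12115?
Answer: -2481072419824789/3028750 ≈ -8.1917e+8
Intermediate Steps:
P = 2401/12115 (P = 2401*(1/12115) = 2401/12115 ≈ 0.19818)
M(t) = (-16 + t)/(2*t) (M(t) = (-16 + t)/((2*t)) = (-16 + t)*(1/(2*t)) = (-16 + t)/(2*t))
(-18602 + M(-125))*(44038 + P) = (-18602 + (1/2)*(-16 - 125)/(-125))*(44038 + 2401/12115) = (-18602 + (1/2)*(-1/125)*(-141))*(533522771/12115) = (-18602 + 141/250)*(533522771/12115) = -4650359/250*533522771/12115 = -2481072419824789/3028750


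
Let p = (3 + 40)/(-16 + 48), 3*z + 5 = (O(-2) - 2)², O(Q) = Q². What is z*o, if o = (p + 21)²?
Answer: -511225/3072 ≈ -166.41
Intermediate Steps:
z = -⅓ (z = -5/3 + ((-2)² - 2)²/3 = -5/3 + (4 - 2)²/3 = -5/3 + (⅓)*2² = -5/3 + (⅓)*4 = -5/3 + 4/3 = -⅓ ≈ -0.33333)
p = 43/32 ≈ 1.3438
o = 511225/1024 (o = (43/32 + 21)² = (715/32)² = 511225/1024 ≈ 499.24)
z*o = -⅓*511225/1024 = -511225/3072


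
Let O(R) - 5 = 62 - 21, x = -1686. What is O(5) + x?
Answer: -1640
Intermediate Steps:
O(R) = 46 (O(R) = 5 + (62 - 21) = 5 + 41 = 46)
O(5) + x = 46 - 1686 = -1640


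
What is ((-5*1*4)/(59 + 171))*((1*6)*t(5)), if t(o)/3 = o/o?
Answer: -36/23 ≈ -1.5652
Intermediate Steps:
t(o) = 3 (t(o) = 3*(o/o) = 3*1 = 3)
((-5*1*4)/(59 + 171))*((1*6)*t(5)) = ((-5*1*4)/(59 + 171))*((1*6)*3) = ((-5*4)/230)*(6*3) = ((1/230)*(-20))*18 = -2/23*18 = -36/23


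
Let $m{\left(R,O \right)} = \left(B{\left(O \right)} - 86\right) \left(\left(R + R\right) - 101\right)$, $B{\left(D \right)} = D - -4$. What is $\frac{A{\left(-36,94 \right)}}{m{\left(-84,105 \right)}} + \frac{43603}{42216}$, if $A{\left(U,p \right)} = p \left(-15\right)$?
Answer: $\frac{329296321}{261190392} \approx 1.2608$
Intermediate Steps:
$B{\left(D \right)} = 4 + D$ ($B{\left(D \right)} = D + 4 = 4 + D$)
$m{\left(R,O \right)} = \left(-101 + 2 R\right) \left(-82 + O\right)$ ($m{\left(R,O \right)} = \left(\left(4 + O\right) - 86\right) \left(\left(R + R\right) - 101\right) = \left(-82 + O\right) \left(2 R - 101\right) = \left(-82 + O\right) \left(-101 + 2 R\right) = \left(-101 + 2 R\right) \left(-82 + O\right)$)
$A{\left(U,p \right)} = - 15 p$
$\frac{A{\left(-36,94 \right)}}{m{\left(-84,105 \right)}} + \frac{43603}{42216} = \frac{\left(-15\right) 94}{8282 - -13776 - 10605 + 2 \cdot 105 \left(-84\right)} + \frac{43603}{42216} = - \frac{1410}{8282 + 13776 - 10605 - 17640} + 43603 \cdot \frac{1}{42216} = - \frac{1410}{-6187} + \frac{43603}{42216} = \left(-1410\right) \left(- \frac{1}{6187}\right) + \frac{43603}{42216} = \frac{1410}{6187} + \frac{43603}{42216} = \frac{329296321}{261190392}$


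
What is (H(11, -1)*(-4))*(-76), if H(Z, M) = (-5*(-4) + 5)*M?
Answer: -7600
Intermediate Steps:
H(Z, M) = 25*M (H(Z, M) = (20 + 5)*M = 25*M)
(H(11, -1)*(-4))*(-76) = ((25*(-1))*(-4))*(-76) = -25*(-4)*(-76) = 100*(-76) = -7600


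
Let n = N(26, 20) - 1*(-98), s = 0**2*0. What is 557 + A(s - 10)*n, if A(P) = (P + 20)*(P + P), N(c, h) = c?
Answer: -24243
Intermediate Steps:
s = 0 (s = 0*0 = 0)
n = 124 (n = 26 - 1*(-98) = 26 + 98 = 124)
A(P) = 2*P*(20 + P) (A(P) = (20 + P)*(2*P) = 2*P*(20 + P))
557 + A(s - 10)*n = 557 + (2*(0 - 10)*(20 + (0 - 10)))*124 = 557 + (2*(-10)*(20 - 10))*124 = 557 + (2*(-10)*10)*124 = 557 - 200*124 = 557 - 24800 = -24243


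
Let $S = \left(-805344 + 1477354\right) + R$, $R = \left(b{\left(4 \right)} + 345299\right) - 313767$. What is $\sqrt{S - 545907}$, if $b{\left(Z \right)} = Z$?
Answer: $\sqrt{157639} \approx 397.04$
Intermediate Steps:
$R = 31536$ ($R = \left(4 + 345299\right) - 313767 = 345303 - 313767 = 31536$)
$S = 703546$ ($S = \left(-805344 + 1477354\right) + 31536 = 672010 + 31536 = 703546$)
$\sqrt{S - 545907} = \sqrt{703546 - 545907} = \sqrt{157639}$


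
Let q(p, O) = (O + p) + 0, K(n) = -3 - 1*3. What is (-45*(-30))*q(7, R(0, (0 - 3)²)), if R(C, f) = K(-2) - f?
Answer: -10800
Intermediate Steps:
K(n) = -6 (K(n) = -3 - 3 = -6)
R(C, f) = -6 - f
q(p, O) = O + p
(-45*(-30))*q(7, R(0, (0 - 3)²)) = (-45*(-30))*((-6 - (0 - 3)²) + 7) = 1350*((-6 - 1*(-3)²) + 7) = 1350*((-6 - 1*9) + 7) = 1350*((-6 - 9) + 7) = 1350*(-15 + 7) = 1350*(-8) = -10800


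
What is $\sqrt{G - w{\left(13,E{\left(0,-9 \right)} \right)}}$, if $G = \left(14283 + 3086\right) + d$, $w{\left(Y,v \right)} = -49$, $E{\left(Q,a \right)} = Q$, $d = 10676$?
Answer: $\sqrt{28094} \approx 167.61$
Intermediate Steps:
$G = 28045$ ($G = \left(14283 + 3086\right) + 10676 = 17369 + 10676 = 28045$)
$\sqrt{G - w{\left(13,E{\left(0,-9 \right)} \right)}} = \sqrt{28045 - -49} = \sqrt{28045 + 49} = \sqrt{28094}$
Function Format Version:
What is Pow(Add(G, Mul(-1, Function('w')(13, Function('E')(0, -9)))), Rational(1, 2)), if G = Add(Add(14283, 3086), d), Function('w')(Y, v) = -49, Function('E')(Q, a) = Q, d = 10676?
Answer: Pow(28094, Rational(1, 2)) ≈ 167.61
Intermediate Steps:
G = 28045 (G = Add(Add(14283, 3086), 10676) = Add(17369, 10676) = 28045)
Pow(Add(G, Mul(-1, Function('w')(13, Function('E')(0, -9)))), Rational(1, 2)) = Pow(Add(28045, Mul(-1, -49)), Rational(1, 2)) = Pow(Add(28045, 49), Rational(1, 2)) = Pow(28094, Rational(1, 2))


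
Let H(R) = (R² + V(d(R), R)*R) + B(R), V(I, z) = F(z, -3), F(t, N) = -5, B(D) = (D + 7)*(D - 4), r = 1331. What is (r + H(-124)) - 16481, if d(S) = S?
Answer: 15822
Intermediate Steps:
B(D) = (-4 + D)*(7 + D) (B(D) = (7 + D)*(-4 + D) = (-4 + D)*(7 + D))
V(I, z) = -5
H(R) = -28 - 2*R + 2*R² (H(R) = (R² - 5*R) + (-28 + R² + 3*R) = -28 - 2*R + 2*R²)
(r + H(-124)) - 16481 = (1331 + (-28 - 2*(-124) + 2*(-124)²)) - 16481 = (1331 + (-28 + 248 + 2*15376)) - 16481 = (1331 + (-28 + 248 + 30752)) - 16481 = (1331 + 30972) - 16481 = 32303 - 16481 = 15822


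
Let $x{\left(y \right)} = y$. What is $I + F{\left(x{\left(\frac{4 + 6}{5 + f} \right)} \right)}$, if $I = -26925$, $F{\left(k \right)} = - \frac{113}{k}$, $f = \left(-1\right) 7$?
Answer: $- \frac{134512}{5} \approx -26902.0$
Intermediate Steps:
$f = -7$
$I + F{\left(x{\left(\frac{4 + 6}{5 + f} \right)} \right)} = -26925 - \frac{113}{\left(4 + 6\right) \frac{1}{5 - 7}} = -26925 - \frac{113}{10 \frac{1}{-2}} = -26925 - \frac{113}{10 \left(- \frac{1}{2}\right)} = -26925 - \frac{113}{-5} = -26925 - - \frac{113}{5} = -26925 + \frac{113}{5} = - \frac{134512}{5}$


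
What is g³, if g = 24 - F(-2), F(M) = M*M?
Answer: 8000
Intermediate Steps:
F(M) = M²
g = 20 (g = 24 - 1*(-2)² = 24 - 1*4 = 24 - 4 = 20)
g³ = 20³ = 8000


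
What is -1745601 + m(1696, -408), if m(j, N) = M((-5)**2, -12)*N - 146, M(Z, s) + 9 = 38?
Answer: -1757579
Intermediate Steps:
M(Z, s) = 29 (M(Z, s) = -9 + 38 = 29)
m(j, N) = -146 + 29*N (m(j, N) = 29*N - 146 = -146 + 29*N)
-1745601 + m(1696, -408) = -1745601 + (-146 + 29*(-408)) = -1745601 + (-146 - 11832) = -1745601 - 11978 = -1757579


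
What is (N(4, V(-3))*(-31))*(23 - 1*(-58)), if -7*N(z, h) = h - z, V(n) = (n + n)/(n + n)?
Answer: -7533/7 ≈ -1076.1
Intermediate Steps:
V(n) = 1 (V(n) = (2*n)/((2*n)) = (2*n)*(1/(2*n)) = 1)
N(z, h) = -h/7 + z/7 (N(z, h) = -(h - z)/7 = -h/7 + z/7)
(N(4, V(-3))*(-31))*(23 - 1*(-58)) = ((-⅐*1 + (⅐)*4)*(-31))*(23 - 1*(-58)) = ((-⅐ + 4/7)*(-31))*(23 + 58) = ((3/7)*(-31))*81 = -93/7*81 = -7533/7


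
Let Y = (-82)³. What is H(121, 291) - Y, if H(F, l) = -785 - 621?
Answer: 549962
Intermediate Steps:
Y = -551368
H(F, l) = -1406
H(121, 291) - Y = -1406 - 1*(-551368) = -1406 + 551368 = 549962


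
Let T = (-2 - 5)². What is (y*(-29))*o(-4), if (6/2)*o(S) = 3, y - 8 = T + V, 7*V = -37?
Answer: -10498/7 ≈ -1499.7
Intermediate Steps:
V = -37/7 (V = (⅐)*(-37) = -37/7 ≈ -5.2857)
T = 49 (T = (-7)² = 49)
y = 362/7 (y = 8 + (49 - 37/7) = 8 + 306/7 = 362/7 ≈ 51.714)
o(S) = 1 (o(S) = (⅓)*3 = 1)
(y*(-29))*o(-4) = ((362/7)*(-29))*1 = -10498/7*1 = -10498/7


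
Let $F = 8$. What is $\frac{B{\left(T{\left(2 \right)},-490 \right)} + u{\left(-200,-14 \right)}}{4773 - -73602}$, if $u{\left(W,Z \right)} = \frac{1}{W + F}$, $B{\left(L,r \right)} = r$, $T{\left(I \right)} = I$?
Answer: $- \frac{94081}{15048000} \approx -0.0062521$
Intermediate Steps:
$u{\left(W,Z \right)} = \frac{1}{8 + W}$ ($u{\left(W,Z \right)} = \frac{1}{W + 8} = \frac{1}{8 + W}$)
$\frac{B{\left(T{\left(2 \right)},-490 \right)} + u{\left(-200,-14 \right)}}{4773 - -73602} = \frac{-490 + \frac{1}{8 - 200}}{4773 - -73602} = \frac{-490 + \frac{1}{-192}}{4773 + 73602} = \frac{-490 - \frac{1}{192}}{78375} = \left(- \frac{94081}{192}\right) \frac{1}{78375} = - \frac{94081}{15048000}$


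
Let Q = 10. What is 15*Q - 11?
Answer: 139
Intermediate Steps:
15*Q - 11 = 15*10 - 11 = 150 - 11 = 139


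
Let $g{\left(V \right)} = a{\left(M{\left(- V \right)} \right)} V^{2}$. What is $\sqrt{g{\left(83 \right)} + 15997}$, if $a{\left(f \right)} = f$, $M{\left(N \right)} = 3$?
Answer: $2 \sqrt{9166} \approx 191.48$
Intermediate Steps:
$g{\left(V \right)} = 3 V^{2}$
$\sqrt{g{\left(83 \right)} + 15997} = \sqrt{3 \cdot 83^{2} + 15997} = \sqrt{3 \cdot 6889 + 15997} = \sqrt{20667 + 15997} = \sqrt{36664} = 2 \sqrt{9166}$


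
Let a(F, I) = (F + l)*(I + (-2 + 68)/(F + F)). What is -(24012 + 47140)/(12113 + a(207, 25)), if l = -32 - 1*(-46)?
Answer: -4909488/1219453 ≈ -4.0260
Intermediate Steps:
l = 14 (l = -32 + 46 = 14)
a(F, I) = (14 + F)*(I + 33/F) (a(F, I) = (F + 14)*(I + (-2 + 68)/(F + F)) = (14 + F)*(I + 66/((2*F))) = (14 + F)*(I + 66*(1/(2*F))) = (14 + F)*(I + 33/F))
-(24012 + 47140)/(12113 + a(207, 25)) = -(24012 + 47140)/(12113 + (33 + 14*25 + 462/207 + 207*25)) = -71152/(12113 + (33 + 350 + 462*(1/207) + 5175)) = -71152/(12113 + (33 + 350 + 154/69 + 5175)) = -71152/(12113 + 383656/69) = -71152/1219453/69 = -71152*69/1219453 = -1*4909488/1219453 = -4909488/1219453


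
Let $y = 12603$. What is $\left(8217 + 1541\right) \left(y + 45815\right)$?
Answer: $570042844$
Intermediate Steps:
$\left(8217 + 1541\right) \left(y + 45815\right) = \left(8217 + 1541\right) \left(12603 + 45815\right) = 9758 \cdot 58418 = 570042844$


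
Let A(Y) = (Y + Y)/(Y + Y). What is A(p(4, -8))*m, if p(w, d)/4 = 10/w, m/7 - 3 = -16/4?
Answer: -7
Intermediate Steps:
m = -7 (m = 21 + 7*(-16/4) = 21 + 7*(-16*¼) = 21 + 7*(-4) = 21 - 28 = -7)
p(w, d) = 40/w (p(w, d) = 4*(10/w) = 40/w)
A(Y) = 1 (A(Y) = (2*Y)/((2*Y)) = (2*Y)*(1/(2*Y)) = 1)
A(p(4, -8))*m = 1*(-7) = -7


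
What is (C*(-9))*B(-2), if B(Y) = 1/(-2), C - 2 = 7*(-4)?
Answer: -117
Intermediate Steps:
C = -26 (C = 2 + 7*(-4) = 2 - 28 = -26)
B(Y) = -½
(C*(-9))*B(-2) = -26*(-9)*(-½) = 234*(-½) = -117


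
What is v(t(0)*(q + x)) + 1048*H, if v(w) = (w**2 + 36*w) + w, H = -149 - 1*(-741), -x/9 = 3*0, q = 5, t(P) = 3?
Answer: 621196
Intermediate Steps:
x = 0 (x = -27*0 = -9*0 = 0)
H = 592 (H = -149 + 741 = 592)
v(w) = w**2 + 37*w
v(t(0)*(q + x)) + 1048*H = (3*(5 + 0))*(37 + 3*(5 + 0)) + 1048*592 = (3*5)*(37 + 3*5) + 620416 = 15*(37 + 15) + 620416 = 15*52 + 620416 = 780 + 620416 = 621196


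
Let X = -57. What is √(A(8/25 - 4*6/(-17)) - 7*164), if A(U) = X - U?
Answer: I*√8718637/85 ≈ 34.738*I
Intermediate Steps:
A(U) = -57 - U
√(A(8/25 - 4*6/(-17)) - 7*164) = √((-57 - (8/25 - 4*6/(-17))) - 7*164) = √((-57 - (8*(1/25) - 24*(-1/17))) - 1148) = √((-57 - (8/25 + 24/17)) - 1148) = √((-57 - 1*736/425) - 1148) = √((-57 - 736/425) - 1148) = √(-24961/425 - 1148) = √(-512861/425) = I*√8718637/85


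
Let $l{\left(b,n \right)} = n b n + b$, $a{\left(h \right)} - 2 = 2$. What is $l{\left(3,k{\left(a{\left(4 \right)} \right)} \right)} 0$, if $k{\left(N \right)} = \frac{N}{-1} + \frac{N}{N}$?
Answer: $0$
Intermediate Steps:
$a{\left(h \right)} = 4$ ($a{\left(h \right)} = 2 + 2 = 4$)
$k{\left(N \right)} = 1 - N$ ($k{\left(N \right)} = N \left(-1\right) + 1 = - N + 1 = 1 - N$)
$l{\left(b,n \right)} = b + b n^{2}$ ($l{\left(b,n \right)} = b n n + b = b n^{2} + b = b + b n^{2}$)
$l{\left(3,k{\left(a{\left(4 \right)} \right)} \right)} 0 = 3 \left(1 + \left(1 - 4\right)^{2}\right) 0 = 3 \left(1 + \left(-3\right)^{2}\right) 0 = 3 \left(1 + 9\right) 0 = 3 \cdot 10 \cdot 0 = 30 \cdot 0 = 0$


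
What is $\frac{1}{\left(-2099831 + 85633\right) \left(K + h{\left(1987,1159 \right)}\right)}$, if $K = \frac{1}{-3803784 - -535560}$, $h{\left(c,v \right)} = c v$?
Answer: $- \frac{1634112}{7579931530887135109} \approx -2.1558 \cdot 10^{-13}$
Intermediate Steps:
$K = - \frac{1}{3268224}$ ($K = \frac{1}{-3803784 + 535560} = \frac{1}{-3268224} = - \frac{1}{3268224} \approx -3.0598 \cdot 10^{-7}$)
$\frac{1}{\left(-2099831 + 85633\right) \left(K + h{\left(1987,1159 \right)}\right)} = \frac{1}{\left(-2099831 + 85633\right) \left(- \frac{1}{3268224} + 1987 \cdot 1159\right)} = \frac{1}{\left(-2014198\right) \left(- \frac{1}{3268224} + 2302933\right)} = \frac{1}{\left(-2014198\right) \frac{7526500900991}{3268224}} = \frac{1}{- \frac{7579931530887135109}{1634112}} = - \frac{1634112}{7579931530887135109}$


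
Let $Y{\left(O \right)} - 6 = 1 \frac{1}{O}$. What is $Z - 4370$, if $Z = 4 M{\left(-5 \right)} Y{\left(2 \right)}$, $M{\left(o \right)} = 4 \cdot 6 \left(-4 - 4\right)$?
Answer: $-9362$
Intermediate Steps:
$Y{\left(O \right)} = 6 + \frac{1}{O}$ ($Y{\left(O \right)} = 6 + 1 \frac{1}{O} = 6 + \frac{1}{O}$)
$M{\left(o \right)} = -192$ ($M{\left(o \right)} = 24 \left(-8\right) = -192$)
$Z = -4992$ ($Z = 4 \left(-192\right) \left(6 + \frac{1}{2}\right) = - 768 \left(6 + \frac{1}{2}\right) = \left(-768\right) \frac{13}{2} = -4992$)
$Z - 4370 = -4992 - 4370 = -9362$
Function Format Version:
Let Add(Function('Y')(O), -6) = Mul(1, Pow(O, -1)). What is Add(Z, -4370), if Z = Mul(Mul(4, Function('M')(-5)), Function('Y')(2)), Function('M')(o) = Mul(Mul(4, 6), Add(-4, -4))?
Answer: -9362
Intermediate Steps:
Function('Y')(O) = Add(6, Pow(O, -1)) (Function('Y')(O) = Add(6, Mul(1, Pow(O, -1))) = Add(6, Pow(O, -1)))
Function('M')(o) = -192 (Function('M')(o) = Mul(24, -8) = -192)
Z = -4992 (Z = Mul(Mul(4, -192), Add(6, Pow(2, -1))) = Mul(-768, Add(6, Rational(1, 2))) = Mul(-768, Rational(13, 2)) = -4992)
Add(Z, -4370) = Add(-4992, -4370) = -9362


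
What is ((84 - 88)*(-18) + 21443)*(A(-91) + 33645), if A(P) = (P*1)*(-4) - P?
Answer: 733661500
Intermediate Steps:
A(P) = -5*P (A(P) = P*(-4) - P = -4*P - P = -5*P)
((84 - 88)*(-18) + 21443)*(A(-91) + 33645) = ((84 - 88)*(-18) + 21443)*(-5*(-91) + 33645) = (-4*(-18) + 21443)*(455 + 33645) = (72 + 21443)*34100 = 21515*34100 = 733661500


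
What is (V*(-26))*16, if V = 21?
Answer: -8736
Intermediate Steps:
(V*(-26))*16 = (21*(-26))*16 = -546*16 = -8736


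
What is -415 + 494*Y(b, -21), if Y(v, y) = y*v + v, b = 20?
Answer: -198015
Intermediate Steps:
Y(v, y) = v + v*y (Y(v, y) = v*y + v = v + v*y)
-415 + 494*Y(b, -21) = -415 + 494*(20*(1 - 21)) = -415 + 494*(20*(-20)) = -415 + 494*(-400) = -415 - 197600 = -198015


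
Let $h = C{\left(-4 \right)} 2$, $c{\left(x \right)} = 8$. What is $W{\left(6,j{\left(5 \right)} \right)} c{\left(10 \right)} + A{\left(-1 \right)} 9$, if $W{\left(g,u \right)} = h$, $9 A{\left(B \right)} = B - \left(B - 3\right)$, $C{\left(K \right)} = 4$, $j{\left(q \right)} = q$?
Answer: $67$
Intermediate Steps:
$A{\left(B \right)} = \frac{1}{3}$ ($A{\left(B \right)} = \frac{B - \left(B - 3\right)}{9} = \frac{B - \left(-3 + B\right)}{9} = \frac{1}{9} \cdot 3 = \frac{1}{3}$)
$h = 8$ ($h = 4 \cdot 2 = 8$)
$W{\left(g,u \right)} = 8$
$W{\left(6,j{\left(5 \right)} \right)} c{\left(10 \right)} + A{\left(-1 \right)} 9 = 8 \cdot 8 + \frac{1}{3} \cdot 9 = 64 + 3 = 67$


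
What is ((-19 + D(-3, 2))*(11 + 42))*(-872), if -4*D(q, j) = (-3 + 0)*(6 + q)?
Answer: 774118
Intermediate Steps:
D(q, j) = 9/2 + 3*q/4 (D(q, j) = -(-3 + 0)*(6 + q)/4 = -(-3)*(6 + q)/4 = -(-18 - 3*q)/4 = 9/2 + 3*q/4)
((-19 + D(-3, 2))*(11 + 42))*(-872) = ((-19 + (9/2 + (¾)*(-3)))*(11 + 42))*(-872) = ((-19 + (9/2 - 9/4))*53)*(-872) = ((-19 + 9/4)*53)*(-872) = -67/4*53*(-872) = -3551/4*(-872) = 774118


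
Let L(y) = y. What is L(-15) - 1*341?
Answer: -356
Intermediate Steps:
L(-15) - 1*341 = -15 - 1*341 = -15 - 341 = -356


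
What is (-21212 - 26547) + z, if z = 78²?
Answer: -41675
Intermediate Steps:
z = 6084
(-21212 - 26547) + z = (-21212 - 26547) + 6084 = -47759 + 6084 = -41675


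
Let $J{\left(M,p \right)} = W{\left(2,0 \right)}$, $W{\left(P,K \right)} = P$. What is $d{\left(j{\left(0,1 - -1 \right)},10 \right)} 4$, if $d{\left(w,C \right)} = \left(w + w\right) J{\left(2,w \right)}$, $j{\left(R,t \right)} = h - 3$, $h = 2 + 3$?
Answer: $32$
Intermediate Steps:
$J{\left(M,p \right)} = 2$
$h = 5$
$j{\left(R,t \right)} = 2$ ($j{\left(R,t \right)} = 5 - 3 = 2$)
$d{\left(w,C \right)} = 4 w$ ($d{\left(w,C \right)} = \left(w + w\right) 2 = 2 w 2 = 4 w$)
$d{\left(j{\left(0,1 - -1 \right)},10 \right)} 4 = 4 \cdot 2 \cdot 4 = 8 \cdot 4 = 32$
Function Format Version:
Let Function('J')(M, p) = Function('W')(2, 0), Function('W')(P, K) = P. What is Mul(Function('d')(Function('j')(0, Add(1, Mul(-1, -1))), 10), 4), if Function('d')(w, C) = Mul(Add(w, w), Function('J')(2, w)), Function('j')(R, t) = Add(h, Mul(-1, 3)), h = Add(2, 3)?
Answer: 32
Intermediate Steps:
Function('J')(M, p) = 2
h = 5
Function('j')(R, t) = 2 (Function('j')(R, t) = Add(5, Mul(-1, 3)) = Add(5, -3) = 2)
Function('d')(w, C) = Mul(4, w) (Function('d')(w, C) = Mul(Add(w, w), 2) = Mul(Mul(2, w), 2) = Mul(4, w))
Mul(Function('d')(Function('j')(0, Add(1, Mul(-1, -1))), 10), 4) = Mul(Mul(4, 2), 4) = Mul(8, 4) = 32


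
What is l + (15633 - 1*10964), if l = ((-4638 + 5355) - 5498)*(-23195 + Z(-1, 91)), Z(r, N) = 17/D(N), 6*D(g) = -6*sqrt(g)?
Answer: 110899964 + 11611*sqrt(91)/13 ≈ 1.1091e+8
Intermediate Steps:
D(g) = -sqrt(g) (D(g) = (-6*sqrt(g))/6 = -sqrt(g))
Z(r, N) = -17/sqrt(N) (Z(r, N) = 17/((-sqrt(N))) = 17*(-1/sqrt(N)) = -17/sqrt(N))
l = 110895295 + 11611*sqrt(91)/13 (l = ((-4638 + 5355) - 5498)*(-23195 - 17*sqrt(91)/91) = (717 - 5498)*(-23195 - 17*sqrt(91)/91) = -4781*(-23195 - 17*sqrt(91)/91) = 110895295 + 11611*sqrt(91)/13 ≈ 1.1090e+8)
l + (15633 - 1*10964) = (110895295 + 11611*sqrt(91)/13) + (15633 - 1*10964) = (110895295 + 11611*sqrt(91)/13) + (15633 - 10964) = (110895295 + 11611*sqrt(91)/13) + 4669 = 110899964 + 11611*sqrt(91)/13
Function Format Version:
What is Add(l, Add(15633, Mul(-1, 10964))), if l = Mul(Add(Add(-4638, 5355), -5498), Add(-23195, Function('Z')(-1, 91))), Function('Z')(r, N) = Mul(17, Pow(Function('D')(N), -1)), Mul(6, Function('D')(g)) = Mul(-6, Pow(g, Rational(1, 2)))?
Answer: Add(110899964, Mul(Rational(11611, 13), Pow(91, Rational(1, 2)))) ≈ 1.1091e+8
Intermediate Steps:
Function('D')(g) = Mul(-1, Pow(g, Rational(1, 2))) (Function('D')(g) = Mul(Rational(1, 6), Mul(-6, Pow(g, Rational(1, 2)))) = Mul(-1, Pow(g, Rational(1, 2))))
Function('Z')(r, N) = Mul(-17, Pow(N, Rational(-1, 2))) (Function('Z')(r, N) = Mul(17, Pow(Mul(-1, Pow(N, Rational(1, 2))), -1)) = Mul(17, Mul(-1, Pow(N, Rational(-1, 2)))) = Mul(-17, Pow(N, Rational(-1, 2))))
l = Add(110895295, Mul(Rational(11611, 13), Pow(91, Rational(1, 2)))) (l = Mul(Add(Add(-4638, 5355), -5498), Add(-23195, Mul(-17, Pow(91, Rational(-1, 2))))) = Mul(Add(717, -5498), Add(-23195, Mul(-17, Mul(Rational(1, 91), Pow(91, Rational(1, 2)))))) = Mul(-4781, Add(-23195, Mul(Rational(-17, 91), Pow(91, Rational(1, 2))))) = Add(110895295, Mul(Rational(11611, 13), Pow(91, Rational(1, 2)))) ≈ 1.1090e+8)
Add(l, Add(15633, Mul(-1, 10964))) = Add(Add(110895295, Mul(Rational(11611, 13), Pow(91, Rational(1, 2)))), Add(15633, Mul(-1, 10964))) = Add(Add(110895295, Mul(Rational(11611, 13), Pow(91, Rational(1, 2)))), Add(15633, -10964)) = Add(Add(110895295, Mul(Rational(11611, 13), Pow(91, Rational(1, 2)))), 4669) = Add(110899964, Mul(Rational(11611, 13), Pow(91, Rational(1, 2))))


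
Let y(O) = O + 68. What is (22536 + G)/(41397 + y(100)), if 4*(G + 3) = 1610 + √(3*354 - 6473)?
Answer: 45871/83130 + I*√5411/166260 ≈ 0.5518 + 0.00044244*I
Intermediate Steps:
y(O) = 68 + O
G = 799/2 + I*√5411/4 (G = -3 + (1610 + √(3*354 - 6473))/4 = -3 + (1610 + √(1062 - 6473))/4 = -3 + (1610 + √(-5411))/4 = -3 + (1610 + I*√5411)/4 = -3 + (805/2 + I*√5411/4) = 799/2 + I*√5411/4 ≈ 399.5 + 18.39*I)
(22536 + G)/(41397 + y(100)) = (22536 + (799/2 + I*√5411/4))/(41397 + (68 + 100)) = (45871/2 + I*√5411/4)/(41397 + 168) = (45871/2 + I*√5411/4)/41565 = (45871/2 + I*√5411/4)*(1/41565) = 45871/83130 + I*√5411/166260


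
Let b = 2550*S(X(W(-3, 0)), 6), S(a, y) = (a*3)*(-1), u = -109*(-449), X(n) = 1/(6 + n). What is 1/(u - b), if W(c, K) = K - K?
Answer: 1/50216 ≈ 1.9914e-5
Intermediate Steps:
W(c, K) = 0
u = 48941
S(a, y) = -3*a (S(a, y) = (3*a)*(-1) = -3*a)
b = -1275 (b = 2550*(-3/(6 + 0)) = 2550*(-3/6) = 2550*(-3*⅙) = 2550*(-½) = -1275)
1/(u - b) = 1/(48941 - 1*(-1275)) = 1/(48941 + 1275) = 1/50216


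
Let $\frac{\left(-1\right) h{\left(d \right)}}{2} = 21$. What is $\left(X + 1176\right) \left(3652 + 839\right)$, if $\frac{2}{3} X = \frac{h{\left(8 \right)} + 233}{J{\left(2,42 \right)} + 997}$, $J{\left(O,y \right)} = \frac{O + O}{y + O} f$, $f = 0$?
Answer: $\frac{10533716847}{1994} \approx 5.2827 \cdot 10^{6}$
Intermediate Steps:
$h{\left(d \right)} = -42$ ($h{\left(d \right)} = \left(-2\right) 21 = -42$)
$J{\left(O,y \right)} = 0$ ($J{\left(O,y \right)} = \frac{O + O}{y + O} 0 = \frac{2 O}{O + y} 0 = 0$)
$X = \frac{573}{1994}$ ($X = \frac{3 \frac{-42 + 233}{0 + 997}}{2} = \frac{3 \cdot \frac{191}{997}}{2} = \frac{3 \cdot 191 \cdot \frac{1}{997}}{2} = \frac{3}{2} \cdot \frac{191}{997} = \frac{573}{1994} \approx 0.28736$)
$\left(X + 1176\right) \left(3652 + 839\right) = \left(\frac{573}{1994} + 1176\right) \left(3652 + 839\right) = \frac{2345517}{1994} \cdot 4491 = \frac{10533716847}{1994}$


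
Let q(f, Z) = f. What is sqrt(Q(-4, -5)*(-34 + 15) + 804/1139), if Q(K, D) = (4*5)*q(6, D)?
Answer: 2*I*sqrt(164679)/17 ≈ 47.742*I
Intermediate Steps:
Q(K, D) = 120 (Q(K, D) = (4*5)*6 = 20*6 = 120)
sqrt(Q(-4, -5)*(-34 + 15) + 804/1139) = sqrt(120*(-34 + 15) + 804/1139) = sqrt(120*(-19) + 804*(1/1139)) = sqrt(-2280 + 12/17) = sqrt(-38748/17) = 2*I*sqrt(164679)/17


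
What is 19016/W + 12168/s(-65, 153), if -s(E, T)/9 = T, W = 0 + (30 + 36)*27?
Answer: 27788/15147 ≈ 1.8346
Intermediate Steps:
W = 1782 (W = 0 + 66*27 = 0 + 1782 = 1782)
s(E, T) = -9*T
19016/W + 12168/s(-65, 153) = 19016/1782 + 12168/((-9*153)) = 19016*(1/1782) + 12168/(-1377) = 9508/891 + 12168*(-1/1377) = 9508/891 - 1352/153 = 27788/15147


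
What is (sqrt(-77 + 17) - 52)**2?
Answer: 2644 - 208*I*sqrt(15) ≈ 2644.0 - 805.58*I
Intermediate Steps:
(sqrt(-77 + 17) - 52)**2 = (sqrt(-60) - 52)**2 = (2*I*sqrt(15) - 52)**2 = (-52 + 2*I*sqrt(15))**2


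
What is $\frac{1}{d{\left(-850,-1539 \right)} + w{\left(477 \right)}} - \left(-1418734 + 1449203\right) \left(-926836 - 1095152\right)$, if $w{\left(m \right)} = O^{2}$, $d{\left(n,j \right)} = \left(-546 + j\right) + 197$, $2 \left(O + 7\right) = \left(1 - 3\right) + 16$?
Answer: $\frac{116315814078335}{1888} \approx 6.1608 \cdot 10^{10}$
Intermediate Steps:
$O = 0$ ($O = -7 + \frac{\left(1 - 3\right) + 16}{2} = -7 + \frac{-2 + 16}{2} = -7 + \frac{1}{2} \cdot 14 = -7 + 7 = 0$)
$d{\left(n,j \right)} = -349 + j$
$w{\left(m \right)} = 0$ ($w{\left(m \right)} = 0^{2} = 0$)
$\frac{1}{d{\left(-850,-1539 \right)} + w{\left(477 \right)}} - \left(-1418734 + 1449203\right) \left(-926836 - 1095152\right) = \frac{1}{\left(-349 - 1539\right) + 0} - \left(-1418734 + 1449203\right) \left(-926836 - 1095152\right) = \frac{1}{-1888 + 0} - 30469 \left(-2021988\right) = \frac{1}{-1888} - -61607952372 = - \frac{1}{1888} + 61607952372 = \frac{116315814078335}{1888}$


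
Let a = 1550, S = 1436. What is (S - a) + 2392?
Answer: 2278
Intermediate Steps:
(S - a) + 2392 = (1436 - 1*1550) + 2392 = (1436 - 1550) + 2392 = -114 + 2392 = 2278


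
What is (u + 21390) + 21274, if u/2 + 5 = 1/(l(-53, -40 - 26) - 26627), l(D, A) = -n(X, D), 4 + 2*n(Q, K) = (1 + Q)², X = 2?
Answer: 2271709382/53259 ≈ 42654.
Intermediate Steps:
n(Q, K) = -2 + (1 + Q)²/2
l(D, A) = -5/2 (l(D, A) = -(-2 + (1 + 2)²/2) = -(-2 + (½)*3²) = -(-2 + (½)*9) = -(-2 + 9/2) = -1*5/2 = -5/2)
u = -532594/53259 (u = -10 + 2/(-5/2 - 26627) = -10 + 2/(-53259/2) = -10 + 2*(-2/53259) = -10 - 4/53259 = -532594/53259 ≈ -10.000)
(u + 21390) + 21274 = (-532594/53259 + 21390) + 21274 = 1138677416/53259 + 21274 = 2271709382/53259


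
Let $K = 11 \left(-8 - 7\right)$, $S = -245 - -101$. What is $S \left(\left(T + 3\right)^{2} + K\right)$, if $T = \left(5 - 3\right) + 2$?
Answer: $16704$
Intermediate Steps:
$S = -144$ ($S = -245 + 101 = -144$)
$T = 4$ ($T = \left(5 - 3\right) + 2 = 2 + 2 = 4$)
$K = -165$ ($K = 11 \left(-15\right) = -165$)
$S \left(\left(T + 3\right)^{2} + K\right) = - 144 \left(\left(4 + 3\right)^{2} - 165\right) = - 144 \left(7^{2} - 165\right) = - 144 \left(49 - 165\right) = \left(-144\right) \left(-116\right) = 16704$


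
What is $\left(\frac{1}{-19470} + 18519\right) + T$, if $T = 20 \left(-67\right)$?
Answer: $\frac{334475129}{19470} \approx 17179.0$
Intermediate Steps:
$T = -1340$
$\left(\frac{1}{-19470} + 18519\right) + T = \left(\frac{1}{-19470} + 18519\right) - 1340 = \left(- \frac{1}{19470} + 18519\right) - 1340 = \frac{360564929}{19470} - 1340 = \frac{334475129}{19470}$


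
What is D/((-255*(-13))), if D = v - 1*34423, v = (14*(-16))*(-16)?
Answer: -30839/3315 ≈ -9.3029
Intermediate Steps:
v = 3584 (v = -224*(-16) = 3584)
D = -30839 (D = 3584 - 1*34423 = 3584 - 34423 = -30839)
D/((-255*(-13))) = -30839/((-255*(-13))) = -30839/3315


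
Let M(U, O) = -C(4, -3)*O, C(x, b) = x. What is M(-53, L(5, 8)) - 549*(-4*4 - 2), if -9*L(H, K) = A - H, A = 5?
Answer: 9882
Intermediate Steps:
L(H, K) = -5/9 + H/9 (L(H, K) = -(5 - H)/9 = -5/9 + H/9)
M(U, O) = -4*O
M(-53, L(5, 8)) - 549*(-4*4 - 2) = -4*(-5/9 + (⅑)*5) - 549*(-4*4 - 2) = -4*(-5/9 + 5/9) - 549*(-16 - 2) = -4*0 - 549*(-18) = 0 - 1*(-9882) = 0 + 9882 = 9882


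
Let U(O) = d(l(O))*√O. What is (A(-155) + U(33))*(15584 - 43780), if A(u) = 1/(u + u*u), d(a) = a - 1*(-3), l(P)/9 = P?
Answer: -2014/1705 - 8458800*√33 ≈ -4.8592e+7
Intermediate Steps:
l(P) = 9*P
d(a) = 3 + a (d(a) = a + 3 = 3 + a)
U(O) = √O*(3 + 9*O) (U(O) = (3 + 9*O)*√O = √O*(3 + 9*O))
A(u) = 1/(u + u²)
(A(-155) + U(33))*(15584 - 43780) = (1/((-155)*(1 - 155)) + √33*(3 + 9*33))*(15584 - 43780) = (-1/155/(-154) + √33*(3 + 297))*(-28196) = (-1/155*(-1/154) + √33*300)*(-28196) = (1/23870 + 300*√33)*(-28196) = -2014/1705 - 8458800*√33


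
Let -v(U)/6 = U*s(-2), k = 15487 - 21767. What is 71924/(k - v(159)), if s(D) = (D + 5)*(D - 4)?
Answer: -17981/5863 ≈ -3.0669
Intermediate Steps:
s(D) = (-4 + D)*(5 + D) (s(D) = (5 + D)*(-4 + D) = (-4 + D)*(5 + D))
k = -6280
v(U) = 108*U (v(U) = -6*U*(-20 - 2 + (-2)**2) = -6*U*(-20 - 2 + 4) = -6*U*(-18) = -(-108)*U = 108*U)
71924/(k - v(159)) = 71924/(-6280 - 108*159) = 71924/(-6280 - 1*17172) = 71924/(-6280 - 17172) = 71924/(-23452) = 71924*(-1/23452) = -17981/5863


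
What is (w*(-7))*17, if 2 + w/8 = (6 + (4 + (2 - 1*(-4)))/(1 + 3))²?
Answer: -66878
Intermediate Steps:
w = 562 (w = -16 + 8*(6 + (4 + (2 - 1*(-4)))/(1 + 3))² = -16 + 8*(6 + (4 + (2 + 4))/4)² = -16 + 8*(6 + (4 + 6)*(¼))² = -16 + 8*(6 + 10*(¼))² = -16 + 8*(6 + 5/2)² = -16 + 8*(17/2)² = -16 + 8*(289/4) = -16 + 578 = 562)
(w*(-7))*17 = (562*(-7))*17 = -3934*17 = -66878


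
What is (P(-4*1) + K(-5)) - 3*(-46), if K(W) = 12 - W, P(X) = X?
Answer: 151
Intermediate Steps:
(P(-4*1) + K(-5)) - 3*(-46) = (-4*1 + (12 - 1*(-5))) - 3*(-46) = (-4 + (12 + 5)) + 138 = (-4 + 17) + 138 = 13 + 138 = 151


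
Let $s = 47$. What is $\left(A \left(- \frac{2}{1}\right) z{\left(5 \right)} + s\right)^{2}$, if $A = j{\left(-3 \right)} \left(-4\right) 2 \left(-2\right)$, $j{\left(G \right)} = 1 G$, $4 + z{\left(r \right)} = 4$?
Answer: $2209$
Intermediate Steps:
$z{\left(r \right)} = 0$ ($z{\left(r \right)} = -4 + 4 = 0$)
$j{\left(G \right)} = G$
$A = -48$ ($A = \left(-3\right) \left(-4\right) 2 \left(-2\right) = 12 \cdot 2 \left(-2\right) = 24 \left(-2\right) = -48$)
$\left(A \left(- \frac{2}{1}\right) z{\left(5 \right)} + s\right)^{2} = \left(- 48 \left(- \frac{2}{1}\right) 0 + 47\right)^{2} = \left(- 48 \left(\left(-2\right) 1\right) 0 + 47\right)^{2} = \left(\left(-48\right) \left(-2\right) 0 + 47\right)^{2} = \left(96 \cdot 0 + 47\right)^{2} = \left(0 + 47\right)^{2} = 47^{2} = 2209$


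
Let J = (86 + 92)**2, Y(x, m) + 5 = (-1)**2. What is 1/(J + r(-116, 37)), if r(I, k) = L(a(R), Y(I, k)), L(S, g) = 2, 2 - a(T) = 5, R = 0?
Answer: 1/31686 ≈ 3.1560e-5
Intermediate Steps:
Y(x, m) = -4 (Y(x, m) = -5 + (-1)**2 = -5 + 1 = -4)
a(T) = -3 (a(T) = 2 - 1*5 = 2 - 5 = -3)
J = 31684 (J = 178**2 = 31684)
r(I, k) = 2
1/(J + r(-116, 37)) = 1/(31684 + 2) = 1/31686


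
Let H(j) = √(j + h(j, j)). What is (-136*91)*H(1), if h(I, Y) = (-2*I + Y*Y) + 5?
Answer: -12376*√5 ≈ -27674.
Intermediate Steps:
h(I, Y) = 5 + Y² - 2*I (h(I, Y) = (-2*I + Y²) + 5 = (Y² - 2*I) + 5 = 5 + Y² - 2*I)
H(j) = √(5 + j² - j) (H(j) = √(j + (5 + j² - 2*j)) = √(5 + j² - j))
(-136*91)*H(1) = (-136*91)*√(5 + 1² - 1*1) = -12376*√(5 + 1 - 1) = -12376*√5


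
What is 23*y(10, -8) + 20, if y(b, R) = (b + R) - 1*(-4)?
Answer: 158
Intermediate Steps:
y(b, R) = 4 + R + b (y(b, R) = (R + b) + 4 = 4 + R + b)
23*y(10, -8) + 20 = 23*(4 - 8 + 10) + 20 = 23*6 + 20 = 138 + 20 = 158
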